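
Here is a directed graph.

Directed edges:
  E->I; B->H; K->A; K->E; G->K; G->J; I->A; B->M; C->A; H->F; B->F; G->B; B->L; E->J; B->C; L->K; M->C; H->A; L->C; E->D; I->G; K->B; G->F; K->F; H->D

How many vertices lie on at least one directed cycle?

6

A vertex is on a directed cycle iff it belongs to a strongly connected component of size ≥ 2 (or has a self-loop).
The vertices on cycles are {B, E, G, I, K, L} — 6 in total.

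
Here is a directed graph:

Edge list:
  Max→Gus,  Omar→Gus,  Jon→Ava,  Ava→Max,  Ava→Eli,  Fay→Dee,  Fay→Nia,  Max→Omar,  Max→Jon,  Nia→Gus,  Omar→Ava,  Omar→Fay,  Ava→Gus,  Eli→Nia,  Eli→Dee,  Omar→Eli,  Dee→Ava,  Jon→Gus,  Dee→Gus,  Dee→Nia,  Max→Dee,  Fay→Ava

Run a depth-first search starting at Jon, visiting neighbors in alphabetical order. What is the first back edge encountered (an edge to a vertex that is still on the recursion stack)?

Dee→Ava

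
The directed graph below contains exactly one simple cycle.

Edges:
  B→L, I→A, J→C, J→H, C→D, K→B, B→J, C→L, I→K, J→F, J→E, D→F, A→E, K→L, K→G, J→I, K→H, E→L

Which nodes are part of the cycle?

B, I, J, K

DFS with gray/black marking from B:
B gray
  J gray
    H gray
    H black
    C gray
      L gray
      L black
      D gray
        F gray
        F black
      D black
    C black
    I gray
      K gray
        K→B: B is gray → back edge
Back edge closes the cycle B → J → I → K → B; its vertices are {B, I, J, K}.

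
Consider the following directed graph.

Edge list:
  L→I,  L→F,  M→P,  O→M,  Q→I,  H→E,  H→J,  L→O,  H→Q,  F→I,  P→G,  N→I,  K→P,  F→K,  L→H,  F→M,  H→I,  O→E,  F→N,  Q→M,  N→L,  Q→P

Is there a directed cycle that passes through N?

Yes

N is on a cycle iff N can reach itself via ≥1 edge.
N → L → F → N — yes.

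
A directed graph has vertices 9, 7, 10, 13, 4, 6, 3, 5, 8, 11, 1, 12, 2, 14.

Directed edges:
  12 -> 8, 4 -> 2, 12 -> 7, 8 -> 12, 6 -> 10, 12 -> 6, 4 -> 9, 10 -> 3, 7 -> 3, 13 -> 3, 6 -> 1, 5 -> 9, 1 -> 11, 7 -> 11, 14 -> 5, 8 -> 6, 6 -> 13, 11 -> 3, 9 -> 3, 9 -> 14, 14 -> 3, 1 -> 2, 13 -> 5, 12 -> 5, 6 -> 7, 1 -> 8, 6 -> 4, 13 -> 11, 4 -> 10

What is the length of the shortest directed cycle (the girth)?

2

For each vertex v, BFS finds the shortest path from v back to v.
The shortest such closed walk is 8 → 12 → 8, length 2.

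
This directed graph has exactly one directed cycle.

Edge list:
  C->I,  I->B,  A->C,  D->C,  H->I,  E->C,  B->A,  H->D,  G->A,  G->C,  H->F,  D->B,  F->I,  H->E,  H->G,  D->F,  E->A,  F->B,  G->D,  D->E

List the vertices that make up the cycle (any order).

A, B, C, I

DFS with gray/black marking from A:
A gray
  C gray
    I gray
      B gray
        B→A: A is gray → back edge
Back edge closes the cycle A → C → I → B → A; its vertices are {A, B, C, I}.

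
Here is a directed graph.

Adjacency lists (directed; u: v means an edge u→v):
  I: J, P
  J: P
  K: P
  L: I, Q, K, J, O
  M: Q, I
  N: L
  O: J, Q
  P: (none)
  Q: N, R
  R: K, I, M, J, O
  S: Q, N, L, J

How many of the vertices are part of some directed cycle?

6

A vertex is on a directed cycle iff it belongs to a strongly connected component of size ≥ 2 (or has a self-loop).
The vertices on cycles are {L, M, N, O, Q, R} — 6 in total.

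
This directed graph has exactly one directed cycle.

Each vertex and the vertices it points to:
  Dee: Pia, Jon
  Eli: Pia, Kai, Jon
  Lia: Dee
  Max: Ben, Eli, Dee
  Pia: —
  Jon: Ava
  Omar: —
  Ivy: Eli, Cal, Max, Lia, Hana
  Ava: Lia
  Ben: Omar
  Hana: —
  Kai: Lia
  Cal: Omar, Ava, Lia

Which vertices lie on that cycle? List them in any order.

Ava, Dee, Jon, Lia

DFS with gray/black marking from Dee:
Dee gray
  Pia gray
  Pia black
  Jon gray
    Ava gray
      Lia gray
        Lia→Dee: Dee is gray → back edge
Back edge closes the cycle Dee → Jon → Ava → Lia → Dee; its vertices are {Ava, Dee, Jon, Lia}.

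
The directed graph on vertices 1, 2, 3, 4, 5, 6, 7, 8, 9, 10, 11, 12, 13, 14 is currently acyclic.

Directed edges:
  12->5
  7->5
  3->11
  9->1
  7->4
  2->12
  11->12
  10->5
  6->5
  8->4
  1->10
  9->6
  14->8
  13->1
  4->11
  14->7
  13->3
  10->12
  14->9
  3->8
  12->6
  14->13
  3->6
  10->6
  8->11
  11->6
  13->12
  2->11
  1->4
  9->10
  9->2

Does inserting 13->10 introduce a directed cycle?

Adding 13→10 creates a cycle iff 10 can already reach 13.
Explore from 10: no path reaches 13. The graph stays acyclic.

No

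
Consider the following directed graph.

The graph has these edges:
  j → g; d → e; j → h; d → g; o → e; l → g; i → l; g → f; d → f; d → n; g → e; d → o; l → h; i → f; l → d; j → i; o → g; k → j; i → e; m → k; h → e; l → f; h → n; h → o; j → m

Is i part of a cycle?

No

i lies on a cycle iff there is a path from i back to itself.
Exploring from i, it never reaches itself; equivalently, its strongly connected component is a singleton.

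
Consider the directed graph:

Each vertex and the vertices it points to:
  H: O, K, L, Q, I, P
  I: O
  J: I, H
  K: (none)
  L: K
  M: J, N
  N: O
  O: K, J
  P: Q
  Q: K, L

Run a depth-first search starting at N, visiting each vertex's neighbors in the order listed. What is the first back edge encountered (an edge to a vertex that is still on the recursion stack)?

I→O

DFS from N (visiting each vertex's neighbors in the order listed); mark gray on enter, black on exit:
N gray
  O gray
    K gray
    K black
    J gray
      I gray
        I→O: O is gray → back edge
First back edge: I → O.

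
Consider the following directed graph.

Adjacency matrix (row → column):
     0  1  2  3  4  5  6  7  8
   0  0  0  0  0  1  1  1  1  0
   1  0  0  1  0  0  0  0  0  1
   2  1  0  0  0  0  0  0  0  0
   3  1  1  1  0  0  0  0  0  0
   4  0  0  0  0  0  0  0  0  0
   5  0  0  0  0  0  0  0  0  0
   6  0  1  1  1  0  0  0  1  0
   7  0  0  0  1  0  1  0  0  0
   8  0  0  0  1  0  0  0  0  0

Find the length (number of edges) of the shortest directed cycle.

3

For each vertex v, BFS finds the shortest path from v back to v.
The shortest such closed walk is 0 → 6 → 2 → 0, length 3.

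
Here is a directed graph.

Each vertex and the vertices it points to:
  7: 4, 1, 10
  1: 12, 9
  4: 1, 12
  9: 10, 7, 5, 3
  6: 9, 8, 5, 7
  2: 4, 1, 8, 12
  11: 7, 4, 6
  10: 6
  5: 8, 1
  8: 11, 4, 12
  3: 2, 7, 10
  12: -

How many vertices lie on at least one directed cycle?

11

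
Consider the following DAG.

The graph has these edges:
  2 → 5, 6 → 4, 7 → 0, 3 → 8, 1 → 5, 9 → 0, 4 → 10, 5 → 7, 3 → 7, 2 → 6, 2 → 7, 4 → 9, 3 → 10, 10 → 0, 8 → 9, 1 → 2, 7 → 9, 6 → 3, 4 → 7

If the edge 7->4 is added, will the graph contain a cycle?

Adding 7→4 creates a cycle iff 4 can already reach 7.
Path from 4: 4 → 7.
So 4 → … → 7 → 4 is a cycle.

Yes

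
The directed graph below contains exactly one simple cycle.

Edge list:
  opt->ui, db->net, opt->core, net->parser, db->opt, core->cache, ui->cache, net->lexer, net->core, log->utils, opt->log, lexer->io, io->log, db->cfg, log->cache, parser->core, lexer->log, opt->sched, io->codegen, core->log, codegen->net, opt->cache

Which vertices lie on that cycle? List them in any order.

io, net, lexer, codegen

DFS with gray/black marking from net:
net gray
  parser gray
    core gray
      log gray
        utils gray
        utils black
        cache gray
        cache black
      log black
      core→cache: cache black — skip
    core black
  parser black
  lexer gray
    io gray
      codegen gray
        codegen→net: net is gray → back edge
Back edge closes the cycle net → lexer → io → codegen → net; its vertices are {io, net, lexer, codegen}.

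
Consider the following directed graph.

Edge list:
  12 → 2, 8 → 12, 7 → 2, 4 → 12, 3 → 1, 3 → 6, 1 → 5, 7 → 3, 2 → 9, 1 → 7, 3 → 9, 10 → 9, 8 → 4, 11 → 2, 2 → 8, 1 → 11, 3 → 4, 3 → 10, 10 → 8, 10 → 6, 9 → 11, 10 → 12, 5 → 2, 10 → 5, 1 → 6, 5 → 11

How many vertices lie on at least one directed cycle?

A vertex is on a directed cycle iff it belongs to a strongly connected component of size ≥ 2 (or has a self-loop).
The vertices on cycles are {1, 2, 3, 4, 7, 8, 9, 11, 12} — 9 in total.

9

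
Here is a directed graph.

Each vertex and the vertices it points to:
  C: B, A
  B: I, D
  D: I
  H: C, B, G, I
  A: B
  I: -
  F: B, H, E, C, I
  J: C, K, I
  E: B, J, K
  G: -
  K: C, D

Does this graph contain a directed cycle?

DFS with white/gray/black marking, starting from H:
H gray
  C gray
    B gray
      I gray
      I black
      D gray
        D→I: I black — skip
      D black
    B black
    A gray
      A→B: B black — skip
    A black
  C black
  H→B: B black — skip
  G gray
  G black
  H→I: I black — skip
H black
F gray
  F→B: B black — skip
  F→H: H black — skip
  E gray
    E→B: B black — skip
    J gray
      J→C: C black — skip
      K gray
        K→C: C black — skip
        K→D: D black — skip
      K black
      J→I: I black — skip
    J black
    E→K: K black — skip
  E black
  F→C: C black — skip
  F→I: I black — skip
F black
Every edge goes to a white or black vertex — no back edge, so the graph is acyclic.

No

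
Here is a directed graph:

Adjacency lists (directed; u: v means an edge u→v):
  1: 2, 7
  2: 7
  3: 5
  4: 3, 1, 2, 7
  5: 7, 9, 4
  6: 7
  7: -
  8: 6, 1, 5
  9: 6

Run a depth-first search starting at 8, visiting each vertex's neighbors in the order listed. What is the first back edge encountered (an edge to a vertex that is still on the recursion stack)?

3->5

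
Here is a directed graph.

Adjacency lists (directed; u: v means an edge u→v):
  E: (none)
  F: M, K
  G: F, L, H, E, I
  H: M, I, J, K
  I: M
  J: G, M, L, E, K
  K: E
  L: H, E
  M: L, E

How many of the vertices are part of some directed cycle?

A vertex is on a directed cycle iff it belongs to a strongly connected component of size ≥ 2 (or has a self-loop).
The vertices on cycles are {F, G, H, I, J, L, M} — 7 in total.

7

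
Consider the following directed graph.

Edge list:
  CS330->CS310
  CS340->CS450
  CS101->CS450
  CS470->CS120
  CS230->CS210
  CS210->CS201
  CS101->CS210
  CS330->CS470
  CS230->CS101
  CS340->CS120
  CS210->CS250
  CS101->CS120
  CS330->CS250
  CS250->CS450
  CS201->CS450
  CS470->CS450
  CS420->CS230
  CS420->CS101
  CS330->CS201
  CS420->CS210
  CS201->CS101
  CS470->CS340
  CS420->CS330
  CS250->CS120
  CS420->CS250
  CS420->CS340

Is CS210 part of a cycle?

CS210 is on a cycle iff CS210 can reach itself via ≥1 edge.
CS210 → CS201 → CS101 → CS210 — yes.

Yes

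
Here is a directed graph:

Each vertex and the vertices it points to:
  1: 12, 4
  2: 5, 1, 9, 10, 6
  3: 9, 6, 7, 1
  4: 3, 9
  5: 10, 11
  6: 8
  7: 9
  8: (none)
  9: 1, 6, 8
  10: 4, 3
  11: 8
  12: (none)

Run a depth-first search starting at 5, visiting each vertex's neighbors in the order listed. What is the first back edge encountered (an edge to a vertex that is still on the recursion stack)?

1→4

DFS from 5 (visiting each vertex's neighbors in the order listed); mark gray on enter, black on exit:
5 gray
  10 gray
    4 gray
      3 gray
        9 gray
          1 gray
            12 gray
            12 black
            1→4: 4 is gray → back edge
First back edge: 1 → 4.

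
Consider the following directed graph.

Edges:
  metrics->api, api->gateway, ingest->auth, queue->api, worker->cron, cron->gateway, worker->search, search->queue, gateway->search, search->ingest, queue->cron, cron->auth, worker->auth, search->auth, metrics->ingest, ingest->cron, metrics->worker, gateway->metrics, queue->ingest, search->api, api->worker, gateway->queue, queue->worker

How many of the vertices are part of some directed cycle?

A vertex is on a directed cycle iff it belongs to a strongly connected component of size ≥ 2 (or has a self-loop).
The vertices on cycles are {api, cron, queue, ingest, search, worker, gateway, metrics} — 8 in total.

8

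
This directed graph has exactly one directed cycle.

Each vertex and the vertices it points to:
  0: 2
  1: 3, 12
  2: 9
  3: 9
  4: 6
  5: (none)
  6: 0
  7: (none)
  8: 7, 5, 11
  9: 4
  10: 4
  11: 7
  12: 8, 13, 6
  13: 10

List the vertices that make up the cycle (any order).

DFS with gray/black marking from 6:
6 gray
  0 gray
    2 gray
      9 gray
        4 gray
          4→6: 6 is gray → back edge
Back edge closes the cycle 6 → 0 → 2 → 9 → 4 → 6; its vertices are {0, 2, 4, 6, 9}.

0, 2, 4, 6, 9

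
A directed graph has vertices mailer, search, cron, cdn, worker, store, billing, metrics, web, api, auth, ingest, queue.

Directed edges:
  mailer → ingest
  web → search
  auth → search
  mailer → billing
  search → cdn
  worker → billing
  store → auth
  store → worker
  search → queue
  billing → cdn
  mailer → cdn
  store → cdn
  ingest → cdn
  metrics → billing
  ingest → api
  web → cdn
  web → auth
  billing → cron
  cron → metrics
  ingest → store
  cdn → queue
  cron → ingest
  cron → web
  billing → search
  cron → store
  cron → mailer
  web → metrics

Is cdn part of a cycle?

cdn lies on a cycle iff there is a path from cdn back to itself.
Exploring from cdn, it never reaches itself; equivalently, its strongly connected component is a singleton.

No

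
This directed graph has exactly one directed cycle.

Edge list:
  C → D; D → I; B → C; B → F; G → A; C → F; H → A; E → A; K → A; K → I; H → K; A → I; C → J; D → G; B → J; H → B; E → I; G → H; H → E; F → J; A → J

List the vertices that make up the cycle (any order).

B, C, D, G, H

DFS with gray/black marking from H:
H gray
  K gray
    I gray
    I black
    A gray
      A→I: I black — skip
      J gray
      J black
    A black
  K black
  E gray
    E→I: I black — skip
    E→A: A black — skip
  E black
  H→A: A black — skip
  B gray
    B→J: J black — skip
    C gray
      F gray
        F→J: J black — skip
      F black
      D gray
        D→I: I black — skip
        G gray
          G→A: A black — skip
          G→H: H is gray → back edge
Back edge closes the cycle H → B → C → D → G → H; its vertices are {B, C, D, G, H}.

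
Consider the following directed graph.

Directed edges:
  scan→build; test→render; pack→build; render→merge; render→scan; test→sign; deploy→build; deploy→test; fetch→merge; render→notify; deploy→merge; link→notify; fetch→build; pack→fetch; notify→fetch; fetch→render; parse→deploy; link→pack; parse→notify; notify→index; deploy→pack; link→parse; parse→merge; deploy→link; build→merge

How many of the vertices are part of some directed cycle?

A vertex is on a directed cycle iff it belongs to a strongly connected component of size ≥ 2 (or has a self-loop).
The vertices on cycles are {link, fetch, parse, deploy, notify, render} — 6 in total.

6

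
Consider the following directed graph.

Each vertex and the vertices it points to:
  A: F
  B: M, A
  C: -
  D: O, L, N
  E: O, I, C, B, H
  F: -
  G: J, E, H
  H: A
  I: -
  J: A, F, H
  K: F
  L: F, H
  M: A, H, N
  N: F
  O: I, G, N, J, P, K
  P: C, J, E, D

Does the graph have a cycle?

Yes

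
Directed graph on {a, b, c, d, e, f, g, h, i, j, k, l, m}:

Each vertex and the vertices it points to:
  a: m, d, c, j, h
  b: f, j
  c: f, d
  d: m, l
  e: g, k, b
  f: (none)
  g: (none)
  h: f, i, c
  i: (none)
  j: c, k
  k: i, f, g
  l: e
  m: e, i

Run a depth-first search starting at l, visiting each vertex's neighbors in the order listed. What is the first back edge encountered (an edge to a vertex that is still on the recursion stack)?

DFS from l (visiting each vertex's neighbors in the order listed); mark gray on enter, black on exit:
l gray
  e gray
    g gray
    g black
    k gray
      i gray
      i black
      f gray
      f black
      k→g: g black — skip
    k black
    b gray
      b→f: f black — skip
      j gray
        c gray
          c→f: f black — skip
          d gray
            m gray
              m→e: e is gray → back edge
First back edge: m → e.

m->e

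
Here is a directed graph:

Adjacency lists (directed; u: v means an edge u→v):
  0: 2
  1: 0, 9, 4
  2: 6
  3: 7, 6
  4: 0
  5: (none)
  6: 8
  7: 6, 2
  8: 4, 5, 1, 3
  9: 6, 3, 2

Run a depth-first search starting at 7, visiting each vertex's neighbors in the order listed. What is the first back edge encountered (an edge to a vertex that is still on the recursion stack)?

2→6

DFS from 7 (visiting each vertex's neighbors in the order listed); mark gray on enter, black on exit:
7 gray
  6 gray
    8 gray
      4 gray
        0 gray
          2 gray
            2→6: 6 is gray → back edge
First back edge: 2 → 6.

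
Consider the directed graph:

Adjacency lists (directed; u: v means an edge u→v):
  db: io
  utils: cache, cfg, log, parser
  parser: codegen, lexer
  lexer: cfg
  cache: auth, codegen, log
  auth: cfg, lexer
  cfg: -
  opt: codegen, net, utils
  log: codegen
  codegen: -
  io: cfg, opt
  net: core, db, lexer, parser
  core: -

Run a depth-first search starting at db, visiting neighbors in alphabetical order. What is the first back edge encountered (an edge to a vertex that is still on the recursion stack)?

DFS from db (visiting neighbors in alphabetical order); mark gray on enter, black on exit:
db gray
  io gray
    cfg gray
    cfg black
    opt gray
      codegen gray
      codegen black
      net gray
        core gray
        core black
        net→db: db is gray → back edge
First back edge: net → db.

net->db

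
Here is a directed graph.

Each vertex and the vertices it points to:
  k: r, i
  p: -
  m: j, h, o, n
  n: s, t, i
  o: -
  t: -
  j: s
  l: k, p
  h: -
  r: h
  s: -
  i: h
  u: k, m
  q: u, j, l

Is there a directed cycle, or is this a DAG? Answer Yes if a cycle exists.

DFS with white/gray/black marking, starting from s:
s gray
s black
k gray
  r gray
    h gray
    h black
  r black
  i gray
    i→h: h black — skip
  i black
k black
p gray
p black
m gray
  j gray
    j→s: s black — skip
  j black
  m→h: h black — skip
  o gray
  o black
  n gray
    n→s: s black — skip
    t gray
    t black
    n→i: i black — skip
  n black
m black
l gray
  l→k: k black — skip
  l→p: p black — skip
l black
u gray
  u→k: k black — skip
  u→m: m black — skip
u black
q gray
  q→u: u black — skip
  q→j: j black — skip
  q→l: l black — skip
q black
Every edge goes to a white or black vertex — no back edge, so the graph is acyclic.

No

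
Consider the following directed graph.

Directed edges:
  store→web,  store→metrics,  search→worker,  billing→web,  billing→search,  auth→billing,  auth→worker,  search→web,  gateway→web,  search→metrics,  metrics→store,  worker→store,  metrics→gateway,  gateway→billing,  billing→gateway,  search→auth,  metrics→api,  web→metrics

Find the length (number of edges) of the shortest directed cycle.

For each vertex v, BFS finds the shortest path from v back to v.
The shortest such closed walk is metrics → store → metrics, length 2.

2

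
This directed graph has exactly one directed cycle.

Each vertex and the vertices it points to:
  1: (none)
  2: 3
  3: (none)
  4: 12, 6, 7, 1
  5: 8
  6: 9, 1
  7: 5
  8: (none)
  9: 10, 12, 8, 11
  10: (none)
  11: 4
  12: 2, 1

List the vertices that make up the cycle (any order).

DFS with gray/black marking from 9:
9 gray
  10 gray
  10 black
  12 gray
    2 gray
      3 gray
      3 black
    2 black
    1 gray
    1 black
  12 black
  8 gray
  8 black
  11 gray
    4 gray
      4→12: 12 black — skip
      6 gray
        6→9: 9 is gray → back edge
Back edge closes the cycle 9 → 11 → 4 → 6 → 9; its vertices are {4, 6, 9, 11}.

4, 6, 9, 11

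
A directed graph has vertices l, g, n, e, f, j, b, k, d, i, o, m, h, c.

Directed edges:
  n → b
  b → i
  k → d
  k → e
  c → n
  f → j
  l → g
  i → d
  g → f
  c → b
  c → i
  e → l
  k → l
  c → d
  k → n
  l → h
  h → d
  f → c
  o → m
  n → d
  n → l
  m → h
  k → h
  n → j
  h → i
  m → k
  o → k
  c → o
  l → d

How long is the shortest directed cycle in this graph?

5

For each vertex v, BFS finds the shortest path from v back to v.
The shortest such closed walk is f → c → n → l → g → f, length 5.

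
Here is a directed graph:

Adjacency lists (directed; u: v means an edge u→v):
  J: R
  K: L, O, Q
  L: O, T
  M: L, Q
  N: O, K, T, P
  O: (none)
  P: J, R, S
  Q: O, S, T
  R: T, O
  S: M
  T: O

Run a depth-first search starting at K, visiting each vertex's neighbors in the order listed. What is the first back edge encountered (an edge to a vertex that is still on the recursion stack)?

DFS from K (visiting each vertex's neighbors in the order listed); mark gray on enter, black on exit:
K gray
  L gray
    O gray
    O black
    T gray
      T→O: O black — skip
    T black
  L black
  K→O: O black — skip
  Q gray
    Q→O: O black — skip
    S gray
      M gray
        M→L: L black — skip
        M→Q: Q is gray → back edge
First back edge: M → Q.

M→Q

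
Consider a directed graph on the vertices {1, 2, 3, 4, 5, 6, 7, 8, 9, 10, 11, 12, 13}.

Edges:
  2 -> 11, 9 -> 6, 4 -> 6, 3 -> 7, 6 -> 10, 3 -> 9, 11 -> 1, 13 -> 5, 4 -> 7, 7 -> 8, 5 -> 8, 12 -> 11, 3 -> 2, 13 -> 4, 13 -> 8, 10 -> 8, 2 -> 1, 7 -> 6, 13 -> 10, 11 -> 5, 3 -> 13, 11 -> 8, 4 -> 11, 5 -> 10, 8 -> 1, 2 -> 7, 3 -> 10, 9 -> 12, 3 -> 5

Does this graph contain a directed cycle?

No

DFS with white/gray/black marking, starting from 3:
3 gray
  10 gray
    8 gray
      1 gray
      1 black
    8 black
  10 black
  13 gray
    13→10: 10 black — skip
    4 gray
      7 gray
        7→8: 8 black — skip
        6 gray
          6→10: 10 black — skip
        6 black
      7 black
      11 gray
        11→1: 1 black — skip
        11→8: 8 black — skip
        5 gray
          5→8: 8 black — skip
          5→10: 10 black — skip
        5 black
      11 black
      4→6: 6 black — skip
    4 black
    13→8: 8 black — skip
    13→5: 5 black — skip
  13 black
  3→7: 7 black — skip
  9 gray
    12 gray
      12→11: 11 black — skip
    12 black
    9→6: 6 black — skip
  9 black
  2 gray
    2→7: 7 black — skip
    2→11: 11 black — skip
    2→1: 1 black — skip
  2 black
  3→5: 5 black — skip
3 black
Every edge goes to a white or black vertex — no back edge, so the graph is acyclic.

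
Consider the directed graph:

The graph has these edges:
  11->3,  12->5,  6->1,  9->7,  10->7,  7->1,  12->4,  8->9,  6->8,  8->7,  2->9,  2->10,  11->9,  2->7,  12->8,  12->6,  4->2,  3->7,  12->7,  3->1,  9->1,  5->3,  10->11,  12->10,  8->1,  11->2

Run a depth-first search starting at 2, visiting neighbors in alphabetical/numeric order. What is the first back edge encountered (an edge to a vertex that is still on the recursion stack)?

11->2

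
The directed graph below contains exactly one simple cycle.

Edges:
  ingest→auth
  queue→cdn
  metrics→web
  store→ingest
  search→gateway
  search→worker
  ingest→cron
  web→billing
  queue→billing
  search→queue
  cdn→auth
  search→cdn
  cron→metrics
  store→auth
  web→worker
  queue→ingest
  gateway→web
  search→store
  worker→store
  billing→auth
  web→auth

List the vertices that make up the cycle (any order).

DFS with gray/black marking from ingest:
ingest gray
  cron gray
    metrics gray
      web gray
        auth gray
        auth black
        worker gray
          store gray
            store→auth: auth black — skip
            store→ingest: ingest is gray → back edge
Back edge closes the cycle ingest → cron → metrics → web → worker → store → ingest; its vertices are {web, cron, store, ingest, worker, metrics}.

web, cron, store, ingest, worker, metrics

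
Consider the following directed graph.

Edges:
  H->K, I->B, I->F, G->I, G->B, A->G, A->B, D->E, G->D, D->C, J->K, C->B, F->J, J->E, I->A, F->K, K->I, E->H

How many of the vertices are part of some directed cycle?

9

A vertex is on a directed cycle iff it belongs to a strongly connected component of size ≥ 2 (or has a self-loop).
The vertices on cycles are {A, D, E, F, G, H, I, J, K} — 9 in total.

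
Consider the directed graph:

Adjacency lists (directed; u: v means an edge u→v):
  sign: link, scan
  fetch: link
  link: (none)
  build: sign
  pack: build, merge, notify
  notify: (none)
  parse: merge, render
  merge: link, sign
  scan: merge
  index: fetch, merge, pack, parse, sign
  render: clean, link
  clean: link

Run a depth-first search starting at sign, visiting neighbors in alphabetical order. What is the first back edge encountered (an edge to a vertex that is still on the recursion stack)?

merge→sign

DFS from sign (visiting neighbors in alphabetical order); mark gray on enter, black on exit:
sign gray
  link gray
  link black
  scan gray
    merge gray
      merge→link: link black — skip
      merge→sign: sign is gray → back edge
First back edge: merge → sign.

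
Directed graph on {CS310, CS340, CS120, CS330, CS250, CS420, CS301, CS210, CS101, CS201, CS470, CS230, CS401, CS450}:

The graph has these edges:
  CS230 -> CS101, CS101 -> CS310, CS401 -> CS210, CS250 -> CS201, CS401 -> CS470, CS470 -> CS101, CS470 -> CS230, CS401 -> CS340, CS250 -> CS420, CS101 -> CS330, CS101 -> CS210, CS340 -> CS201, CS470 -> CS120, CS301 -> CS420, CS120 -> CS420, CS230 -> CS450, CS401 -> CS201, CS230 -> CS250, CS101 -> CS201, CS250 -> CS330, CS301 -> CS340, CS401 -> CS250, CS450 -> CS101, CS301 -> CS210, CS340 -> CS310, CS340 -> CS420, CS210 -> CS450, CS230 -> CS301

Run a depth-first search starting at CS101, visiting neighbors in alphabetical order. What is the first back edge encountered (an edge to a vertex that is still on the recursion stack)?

DFS from CS101 (visiting neighbors in alphabetical order); mark gray on enter, black on exit:
CS101 gray
  CS201 gray
  CS201 black
  CS210 gray
    CS450 gray
      CS450→CS101: CS101 is gray → back edge
First back edge: CS450 → CS101.

CS450->CS101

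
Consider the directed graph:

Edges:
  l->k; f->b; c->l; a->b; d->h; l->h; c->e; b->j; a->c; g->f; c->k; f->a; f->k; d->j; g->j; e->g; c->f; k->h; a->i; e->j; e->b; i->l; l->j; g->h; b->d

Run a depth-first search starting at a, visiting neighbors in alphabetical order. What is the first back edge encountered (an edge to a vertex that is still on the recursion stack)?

f→a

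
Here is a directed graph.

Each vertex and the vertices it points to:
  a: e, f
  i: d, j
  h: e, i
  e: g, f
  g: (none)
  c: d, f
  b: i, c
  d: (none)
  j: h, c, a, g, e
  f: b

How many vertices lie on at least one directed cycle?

A vertex is on a directed cycle iff it belongs to a strongly connected component of size ≥ 2 (or has a self-loop).
The vertices on cycles are {a, b, c, e, f, h, i, j} — 8 in total.

8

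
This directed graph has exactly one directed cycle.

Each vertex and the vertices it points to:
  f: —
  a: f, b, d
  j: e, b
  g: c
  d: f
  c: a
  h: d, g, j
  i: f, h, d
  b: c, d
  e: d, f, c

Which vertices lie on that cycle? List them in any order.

DFS with gray/black marking from b:
b gray
  c gray
    a gray
      f gray
      f black
      a→b: b is gray → back edge
Back edge closes the cycle b → c → a → b; its vertices are {a, b, c}.

a, b, c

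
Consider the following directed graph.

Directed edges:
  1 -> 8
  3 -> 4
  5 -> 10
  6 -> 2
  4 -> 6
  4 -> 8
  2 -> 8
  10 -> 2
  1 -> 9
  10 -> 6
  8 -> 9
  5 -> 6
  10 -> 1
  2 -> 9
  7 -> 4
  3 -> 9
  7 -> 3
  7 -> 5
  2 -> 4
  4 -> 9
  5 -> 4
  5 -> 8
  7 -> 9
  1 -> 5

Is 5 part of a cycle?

5 is on a cycle iff 5 can reach itself via ≥1 edge.
5 → 10 → 1 → 5 — yes.

Yes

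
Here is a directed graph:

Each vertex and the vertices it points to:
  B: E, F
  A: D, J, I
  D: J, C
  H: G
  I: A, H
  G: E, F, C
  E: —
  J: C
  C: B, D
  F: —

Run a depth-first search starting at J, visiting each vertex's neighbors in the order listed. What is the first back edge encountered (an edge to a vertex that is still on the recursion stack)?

D→J

DFS from J (visiting each vertex's neighbors in the order listed); mark gray on enter, black on exit:
J gray
  C gray
    B gray
      E gray
      E black
      F gray
      F black
    B black
    D gray
      D→J: J is gray → back edge
First back edge: D → J.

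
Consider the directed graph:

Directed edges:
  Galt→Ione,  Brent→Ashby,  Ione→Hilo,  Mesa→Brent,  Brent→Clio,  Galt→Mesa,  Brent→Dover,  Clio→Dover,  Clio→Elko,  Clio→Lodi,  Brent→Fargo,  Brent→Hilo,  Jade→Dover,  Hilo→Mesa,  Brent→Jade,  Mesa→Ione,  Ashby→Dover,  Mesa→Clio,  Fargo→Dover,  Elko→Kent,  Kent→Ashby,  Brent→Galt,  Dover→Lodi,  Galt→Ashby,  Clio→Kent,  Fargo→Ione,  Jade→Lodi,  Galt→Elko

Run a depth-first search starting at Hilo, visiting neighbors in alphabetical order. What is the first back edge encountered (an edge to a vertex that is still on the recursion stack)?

Ione→Hilo

DFS from Hilo (visiting neighbors in alphabetical order); mark gray on enter, black on exit:
Hilo gray
  Mesa gray
    Brent gray
      Ashby gray
        Dover gray
          Lodi gray
          Lodi black
        Dover black
      Ashby black
      Clio gray
        Clio→Dover: Dover black — skip
        Elko gray
          Kent gray
            Kent→Ashby: Ashby black — skip
          Kent black
        Elko black
        Clio→Kent: Kent black — skip
        Clio→Lodi: Lodi black — skip
      Clio black
      Brent→Dover: Dover black — skip
      Fargo gray
        Fargo→Dover: Dover black — skip
        Ione gray
          Ione→Hilo: Hilo is gray → back edge
First back edge: Ione → Hilo.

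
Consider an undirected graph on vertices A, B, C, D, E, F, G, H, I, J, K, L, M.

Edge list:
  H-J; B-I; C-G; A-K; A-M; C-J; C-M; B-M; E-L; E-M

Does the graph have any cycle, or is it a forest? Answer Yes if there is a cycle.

DFS, tracking each vertex's parent; an edge to a visited non-parent vertex closes a cycle.
Start from M:
visit M (parent –)
  visit B (parent M)
    B–M: parent, skip
    visit I (parent B)
      I–B: parent, skip
  visit E (parent M)
    E–M: parent, skip
    visit L (parent E)
      L–E: parent, skip
  visit C (parent M)
    visit G (parent C)
      G–C: parent, skip
    visit J (parent C)
      J–C: parent, skip
      visit H (parent J)
        H–J: parent, skip
    C–M: parent, skip
  visit A (parent M)
    A–M: parent, skip
    visit K (parent A)
      K–A: parent, skip
visit D (parent –)
visit F (parent –)
No non-parent visited neighbor found — the graph is a forest.

No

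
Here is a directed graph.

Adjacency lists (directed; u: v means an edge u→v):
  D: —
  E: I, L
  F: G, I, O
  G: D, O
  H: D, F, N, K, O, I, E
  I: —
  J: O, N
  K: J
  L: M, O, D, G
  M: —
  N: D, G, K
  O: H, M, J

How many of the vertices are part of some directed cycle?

9

A vertex is on a directed cycle iff it belongs to a strongly connected component of size ≥ 2 (or has a self-loop).
The vertices on cycles are {E, F, G, H, J, K, L, N, O} — 9 in total.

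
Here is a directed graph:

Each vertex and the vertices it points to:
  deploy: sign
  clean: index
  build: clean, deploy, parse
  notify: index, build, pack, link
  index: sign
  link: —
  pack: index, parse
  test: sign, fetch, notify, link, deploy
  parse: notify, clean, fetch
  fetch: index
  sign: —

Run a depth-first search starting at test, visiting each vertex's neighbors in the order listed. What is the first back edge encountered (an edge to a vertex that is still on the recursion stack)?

parse->notify

DFS from test (visiting each vertex's neighbors in the order listed); mark gray on enter, black on exit:
test gray
  sign gray
  sign black
  fetch gray
    index gray
      index→sign: sign black — skip
    index black
  fetch black
  notify gray
    notify→index: index black — skip
    build gray
      clean gray
        clean→index: index black — skip
      clean black
      deploy gray
        deploy→sign: sign black — skip
      deploy black
      parse gray
        parse→notify: notify is gray → back edge
First back edge: parse → notify.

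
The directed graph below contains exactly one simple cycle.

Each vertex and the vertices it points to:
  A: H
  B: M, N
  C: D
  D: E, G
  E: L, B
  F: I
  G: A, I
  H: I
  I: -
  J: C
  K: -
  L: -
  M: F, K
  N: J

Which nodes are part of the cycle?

B, C, D, E, J, N

DFS with gray/black marking from C:
C gray
  D gray
    E gray
      L gray
      L black
      B gray
        M gray
          F gray
            I gray
            I black
          F black
          K gray
          K black
        M black
        N gray
          J gray
            J→C: C is gray → back edge
Back edge closes the cycle C → D → E → B → N → J → C; its vertices are {B, C, D, E, J, N}.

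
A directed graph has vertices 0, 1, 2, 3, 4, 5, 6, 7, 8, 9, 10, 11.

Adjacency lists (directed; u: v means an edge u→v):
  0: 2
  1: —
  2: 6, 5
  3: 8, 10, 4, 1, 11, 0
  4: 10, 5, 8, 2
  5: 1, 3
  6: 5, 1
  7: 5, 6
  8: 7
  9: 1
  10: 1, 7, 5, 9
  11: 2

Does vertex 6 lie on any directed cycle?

Yes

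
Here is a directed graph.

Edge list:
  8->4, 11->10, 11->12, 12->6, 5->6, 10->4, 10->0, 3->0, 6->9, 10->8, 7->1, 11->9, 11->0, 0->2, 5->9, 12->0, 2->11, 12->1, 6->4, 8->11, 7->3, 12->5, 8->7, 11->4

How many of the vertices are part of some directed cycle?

8

A vertex is on a directed cycle iff it belongs to a strongly connected component of size ≥ 2 (or has a self-loop).
The vertices on cycles are {0, 2, 3, 7, 8, 10, 11, 12} — 8 in total.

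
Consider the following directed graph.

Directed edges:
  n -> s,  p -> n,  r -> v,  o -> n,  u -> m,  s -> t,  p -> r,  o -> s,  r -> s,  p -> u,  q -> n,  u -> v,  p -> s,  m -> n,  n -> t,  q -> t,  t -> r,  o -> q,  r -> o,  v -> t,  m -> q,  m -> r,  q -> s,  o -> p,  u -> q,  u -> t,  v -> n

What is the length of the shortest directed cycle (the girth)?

3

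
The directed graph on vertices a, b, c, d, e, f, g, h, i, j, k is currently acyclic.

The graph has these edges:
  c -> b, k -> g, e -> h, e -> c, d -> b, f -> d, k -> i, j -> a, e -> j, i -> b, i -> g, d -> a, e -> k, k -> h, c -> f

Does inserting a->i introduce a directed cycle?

No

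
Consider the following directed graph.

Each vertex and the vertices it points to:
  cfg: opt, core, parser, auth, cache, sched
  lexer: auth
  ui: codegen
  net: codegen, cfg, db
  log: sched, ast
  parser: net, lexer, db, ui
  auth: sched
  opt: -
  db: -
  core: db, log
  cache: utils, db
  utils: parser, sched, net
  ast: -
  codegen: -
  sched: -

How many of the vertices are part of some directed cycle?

5

A vertex is on a directed cycle iff it belongs to a strongly connected component of size ≥ 2 (or has a self-loop).
The vertices on cycles are {cfg, net, cache, utils, parser} — 5 in total.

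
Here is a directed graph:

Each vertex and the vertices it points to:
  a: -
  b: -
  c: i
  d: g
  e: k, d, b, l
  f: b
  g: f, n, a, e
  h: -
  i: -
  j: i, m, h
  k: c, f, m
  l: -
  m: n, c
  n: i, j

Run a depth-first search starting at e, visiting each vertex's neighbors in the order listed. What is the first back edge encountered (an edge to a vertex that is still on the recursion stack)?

j->m

DFS from e (visiting each vertex's neighbors in the order listed); mark gray on enter, black on exit:
e gray
  k gray
    c gray
      i gray
      i black
    c black
    f gray
      b gray
      b black
    f black
    m gray
      n gray
        n→i: i black — skip
        j gray
          j→i: i black — skip
          j→m: m is gray → back edge
First back edge: j → m.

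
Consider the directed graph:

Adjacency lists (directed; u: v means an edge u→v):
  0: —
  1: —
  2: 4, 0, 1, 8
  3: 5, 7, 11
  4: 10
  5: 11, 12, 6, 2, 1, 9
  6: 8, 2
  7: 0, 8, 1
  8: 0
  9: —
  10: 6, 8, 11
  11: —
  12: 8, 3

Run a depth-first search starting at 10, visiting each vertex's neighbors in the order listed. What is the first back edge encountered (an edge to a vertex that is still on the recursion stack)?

DFS from 10 (visiting each vertex's neighbors in the order listed); mark gray on enter, black on exit:
10 gray
  6 gray
    8 gray
      0 gray
      0 black
    8 black
    2 gray
      4 gray
        4→10: 10 is gray → back edge
First back edge: 4 → 10.

4→10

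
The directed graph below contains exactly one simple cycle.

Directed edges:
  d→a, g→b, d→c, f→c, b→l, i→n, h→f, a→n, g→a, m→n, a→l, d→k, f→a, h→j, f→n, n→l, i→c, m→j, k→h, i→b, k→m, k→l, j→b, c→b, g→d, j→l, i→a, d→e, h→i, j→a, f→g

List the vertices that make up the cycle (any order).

DFS with gray/black marking from d:
d gray
  c gray
    b gray
      l gray
      l black
    b black
  c black
  e gray
  e black
  a gray
    n gray
      n→l: l black — skip
    n black
    a→l: l black — skip
  a black
  k gray
    m gray
      m→n: n black — skip
      j gray
        j→l: l black — skip
        j→b: b black — skip
        j→a: a black — skip
      j black
    m black
    k→l: l black — skip
    h gray
      f gray
        g gray
          g→d: d is gray → back edge
Back edge closes the cycle d → k → h → f → g → d; its vertices are {d, f, g, h, k}.

d, f, g, h, k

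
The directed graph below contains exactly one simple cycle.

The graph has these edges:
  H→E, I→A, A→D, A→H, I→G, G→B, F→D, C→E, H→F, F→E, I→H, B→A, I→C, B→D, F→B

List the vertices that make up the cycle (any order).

A, B, F, H

DFS with gray/black marking from H:
H gray
  F gray
    B gray
      A gray
        A→H: H is gray → back edge
Back edge closes the cycle H → F → B → A → H; its vertices are {A, B, F, H}.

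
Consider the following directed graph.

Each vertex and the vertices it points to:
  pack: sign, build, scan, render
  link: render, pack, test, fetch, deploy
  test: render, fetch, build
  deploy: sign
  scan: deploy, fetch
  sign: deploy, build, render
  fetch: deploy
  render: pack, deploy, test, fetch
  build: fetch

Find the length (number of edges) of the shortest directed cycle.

2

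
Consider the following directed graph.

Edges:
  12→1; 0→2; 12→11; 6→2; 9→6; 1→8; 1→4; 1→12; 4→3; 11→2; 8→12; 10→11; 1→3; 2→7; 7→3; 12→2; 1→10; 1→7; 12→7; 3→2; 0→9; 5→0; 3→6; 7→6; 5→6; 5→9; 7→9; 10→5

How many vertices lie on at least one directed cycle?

8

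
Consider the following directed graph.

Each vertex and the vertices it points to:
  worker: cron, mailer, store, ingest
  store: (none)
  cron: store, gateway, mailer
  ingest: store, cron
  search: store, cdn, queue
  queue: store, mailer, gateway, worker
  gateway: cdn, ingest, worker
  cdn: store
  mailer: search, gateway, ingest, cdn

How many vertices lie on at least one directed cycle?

7

A vertex is on a directed cycle iff it belongs to a strongly connected component of size ≥ 2 (or has a self-loop).
The vertices on cycles are {cron, queue, ingest, mailer, search, worker, gateway} — 7 in total.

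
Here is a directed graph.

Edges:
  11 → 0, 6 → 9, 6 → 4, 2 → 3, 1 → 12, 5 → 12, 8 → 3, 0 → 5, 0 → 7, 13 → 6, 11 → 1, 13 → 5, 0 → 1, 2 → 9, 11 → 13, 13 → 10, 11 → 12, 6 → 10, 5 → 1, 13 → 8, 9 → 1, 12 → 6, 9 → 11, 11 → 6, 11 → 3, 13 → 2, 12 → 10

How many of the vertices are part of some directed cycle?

A vertex is on a directed cycle iff it belongs to a strongly connected component of size ≥ 2 (or has a self-loop).
The vertices on cycles are {0, 1, 2, 5, 6, 9, 11, 12, 13} — 9 in total.

9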